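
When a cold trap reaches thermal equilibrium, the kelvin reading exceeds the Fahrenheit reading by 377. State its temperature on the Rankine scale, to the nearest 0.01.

186.01°R

Let x be the kelvin reading; then the Fahrenheit reading is 1.8·x - 459.67.
(1.8·x - 459.67) - x = -377  ⇒  (0.8)·x = 82.67  ⇒  x = 103.3375 K.
In Celsius: 103.3375 - 273.15 = -169.8125°C.
In Rankine: -169.8125 × 1.8 + 491.67 = 186.01°R.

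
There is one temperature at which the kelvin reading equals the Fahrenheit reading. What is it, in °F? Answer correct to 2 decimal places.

574.59°F

Let F be the Fahrenheit reading. The kelvin reading is K = 5/9·F + 255.372.
Set K = F: 5/9·F + 255.372 = F.
(-4/9)·F = -255.372  ⇒  F = 574.59.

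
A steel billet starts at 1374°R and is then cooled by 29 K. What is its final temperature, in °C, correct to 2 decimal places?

Initial temperature in Celsius: (1374 - 491.67) × 5/9 = 490.1833°C.
The 29 K change is an interval; Kelvin and Celsius degrees are the same size, so ΔC = -29°C.
Final Celsius temperature: 490.1833 - 29.0000 = 461.1833°C.

461.18°C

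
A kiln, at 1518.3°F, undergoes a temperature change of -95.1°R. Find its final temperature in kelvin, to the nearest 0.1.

Initial temperature in Celsius: (1518.3 - 32) × 5/9 = 825.7222°C.
The 95.1°R change is an interval, so only the factor 5/9 applies: -95.1 × 5/9 = -52.8333°C.
Final Celsius temperature: 825.7222 - 52.8333 = 772.8889°C.
In kelvin: 772.8889 + 273.15 = 1046.0 K.

1046.0 K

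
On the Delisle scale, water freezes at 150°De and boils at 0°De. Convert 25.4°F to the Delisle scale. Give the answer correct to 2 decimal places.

First in Celsius: (25.4 - 32) × 5/9 = -3.6667°C.
Linearly onto the Delisle scale: 150 + (-3.6667 / 100) × (0 - 150) = 155.50°De.

155.50°De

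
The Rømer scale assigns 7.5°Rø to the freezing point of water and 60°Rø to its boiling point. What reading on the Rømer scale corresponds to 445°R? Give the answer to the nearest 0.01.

-6.11°Rø

First in Celsius: (445 - 491.67) × 5/9 = -25.9278°C.
Linearly onto the Rømer scale: 7.5 + (-25.9278 / 100) × (60 - 7.5) = -6.11°Rø.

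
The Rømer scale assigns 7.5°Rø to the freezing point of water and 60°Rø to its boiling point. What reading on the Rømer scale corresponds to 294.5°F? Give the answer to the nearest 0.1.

84.1°Rø

First in Celsius: (294.5 - 32) × 5/9 = 145.8333°C.
Linearly onto the Rømer scale: 7.5 + (145.8333 / 100) × (60 - 7.5) = 84.1°Rø.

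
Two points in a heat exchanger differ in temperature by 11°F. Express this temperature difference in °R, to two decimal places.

11.00°R

Fahrenheit and Rankine degrees are the same size, so the interval is unchanged: 11.00.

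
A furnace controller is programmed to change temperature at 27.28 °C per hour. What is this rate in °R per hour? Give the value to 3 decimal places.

The quantity depends on a temperature interval, so only the ratio of degree sizes applies; the offset between the scales is irrelevant.
A change of 1°C is a change of 1.8°R, so 27.28 × 1.8 = 49.104.

49.104 °R/hour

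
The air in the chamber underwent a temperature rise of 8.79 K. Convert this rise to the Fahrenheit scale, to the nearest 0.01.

15.82°F

An interval of 1 K corresponds to 1.8°F.
8.79 × 1.8 = 15.82.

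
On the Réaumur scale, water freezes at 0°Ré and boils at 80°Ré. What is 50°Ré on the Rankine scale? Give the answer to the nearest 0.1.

Linear interpolation between the fixed points: C = (50 - 0) × 100 / (80 - 0) = 62.5000°C.
Then 62.5000 × 1.8 + 491.67 = 604.2°R.

604.2°R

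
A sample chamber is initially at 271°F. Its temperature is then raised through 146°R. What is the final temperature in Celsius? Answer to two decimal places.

213.89°C

Initial temperature in Celsius: (271 - 32) × 5/9 = 132.7778°C.
The 146°R change is an interval, so only the factor 5/9 applies: +146 × 5/9 = +81.1111°C.
Final Celsius temperature: 132.7778 + 81.1111 = 213.8889°C.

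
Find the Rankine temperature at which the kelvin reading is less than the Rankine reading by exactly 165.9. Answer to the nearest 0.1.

Let R be the Rankine reading. The kelvin reading is K = 5/9·R.
Require K - R = -165.9: (-4/9)·R = -165.9.
R = (-165.9) / (-4/9) = 373.3.

373.3°R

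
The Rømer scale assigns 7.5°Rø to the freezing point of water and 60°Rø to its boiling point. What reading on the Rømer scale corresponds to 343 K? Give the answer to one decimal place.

First in Celsius: 343 - 273.15 = 69.8500°C.
Linearly onto the Rømer scale: 7.5 + (69.8500 / 100) × (60 - 7.5) = 44.2°Rø.

44.2°Rø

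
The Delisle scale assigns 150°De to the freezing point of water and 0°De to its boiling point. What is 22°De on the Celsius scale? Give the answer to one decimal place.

Linear interpolation between the fixed points: C = (22 - 150) × 100 / (0 - 150) = 85.3333°C.

85.3°C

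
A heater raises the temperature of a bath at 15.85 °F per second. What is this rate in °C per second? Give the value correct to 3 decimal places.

Since only a temperature interval is involved, the additive offset between the scales drops out.
A change of 1°F is a change of 5/9°C, so 15.85 × 5/9 = 8.806.

8.806 °C/second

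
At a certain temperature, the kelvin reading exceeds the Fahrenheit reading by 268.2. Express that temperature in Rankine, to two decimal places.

Let x be the kelvin reading; then the Fahrenheit reading is 1.8·x - 459.67.
(1.8·x - 459.67) - x = -268.2  ⇒  (0.8)·x = 191.47  ⇒  x = 239.3375 K.
In Celsius: 239.3375 - 273.15 = -33.8125°C.
In Rankine: -33.8125 × 1.8 + 491.67 = 430.81°R.

430.81°R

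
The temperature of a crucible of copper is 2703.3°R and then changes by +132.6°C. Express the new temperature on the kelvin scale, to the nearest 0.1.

Initial temperature in Celsius: (2703.3 - 491.67) × 5/9 = 1228.6833°C.
Final Celsius temperature: 1228.6833 + 132.6000 = 1361.2833°C.
In kelvin: 1361.2833 + 273.15 = 1634.4 K.

1634.4 K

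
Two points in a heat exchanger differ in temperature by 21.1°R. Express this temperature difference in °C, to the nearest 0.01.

11.72°C

An interval of 1°R corresponds to 5/9°C.
21.1 × 5/9 = 11.72.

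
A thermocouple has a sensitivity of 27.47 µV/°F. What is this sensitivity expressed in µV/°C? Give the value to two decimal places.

The quantity depends on a temperature interval, so only the ratio of degree sizes applies; the offset between the scales is irrelevant.
A change of 1°C is a change of 1.8°F, so per °C the value is 27.47 × 1.8 = 49.45.

49.45 µV/°C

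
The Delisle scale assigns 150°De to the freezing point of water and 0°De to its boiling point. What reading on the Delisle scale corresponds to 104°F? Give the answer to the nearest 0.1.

90.0°De

First in Celsius: (104 - 32) × 5/9 = 40.0000°C.
Linearly onto the Delisle scale: 150 + (40.0000 / 100) × (0 - 150) = 90.0°De.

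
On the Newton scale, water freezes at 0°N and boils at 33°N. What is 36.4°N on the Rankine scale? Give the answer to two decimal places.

Linear interpolation between the fixed points: C = (36.4 - 0) × 100 / (33 - 0) = 110.3030°C.
Then 110.3030 × 1.8 + 491.67 = 690.22°R.

690.22°R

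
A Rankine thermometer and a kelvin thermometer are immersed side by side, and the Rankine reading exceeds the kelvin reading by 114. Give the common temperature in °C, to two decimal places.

-130.65°C

Let x be the Rankine reading; then the kelvin reading is 5/9·x.
(5/9·x) - x = -114  ⇒  (-4/9)·x = -114  ⇒  x = 256.5000°R.
In Celsius: (256.5 - 491.67) × 5/9 = -130.65°C.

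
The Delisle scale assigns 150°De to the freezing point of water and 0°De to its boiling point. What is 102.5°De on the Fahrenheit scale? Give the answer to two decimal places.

89.00°F

Linear interpolation between the fixed points: C = (102.5 - 150) × 100 / (0 - 150) = 31.6667°C.
Then 31.6667 × 1.8 + 32 = 89.00°F.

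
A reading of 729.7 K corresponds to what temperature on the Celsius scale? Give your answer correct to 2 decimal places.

456.55°C

In Celsius: 729.7 - 273.15 = 456.5500°C.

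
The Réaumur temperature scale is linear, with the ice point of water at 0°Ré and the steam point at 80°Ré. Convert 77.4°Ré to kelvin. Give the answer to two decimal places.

369.90 K

Linear interpolation between the fixed points: C = (77.4 - 0) × 100 / (80 - 0) = 96.7500°C.
Then 96.7500 + 273.15 = 369.90 K.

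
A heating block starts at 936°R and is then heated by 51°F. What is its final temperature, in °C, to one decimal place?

Initial temperature in Celsius: (936 - 491.67) × 5/9 = 246.8500°C.
The 51°F change is an interval, so only the factor 5/9 applies: +51 × 5/9 = +28.3333°C.
Final Celsius temperature: 246.8500 + 28.3333 = 275.1833°C.

275.2°C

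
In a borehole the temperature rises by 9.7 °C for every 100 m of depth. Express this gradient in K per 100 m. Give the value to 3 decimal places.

Since only a temperature interval is involved, the additive offset between the scales drops out.
A change of 1°C is a change of 1 K, so 9.7 × 1 = 9.700.

9.700 K/100 m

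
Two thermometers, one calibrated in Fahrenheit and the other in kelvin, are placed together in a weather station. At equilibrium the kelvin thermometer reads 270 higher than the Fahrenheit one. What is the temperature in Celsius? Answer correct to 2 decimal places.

Let x be the Fahrenheit reading; then the kelvin reading is 5/9·x + 255.372.
(5/9·x + 255.372) - x = 270  ⇒  (-4/9)·x = 14.6278  ⇒  x = -32.9125°F.
In Celsius: (-32.9125 - 32) × 5/9 = -36.06°C.

-36.06°C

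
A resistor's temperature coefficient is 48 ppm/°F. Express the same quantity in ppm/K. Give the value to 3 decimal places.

Since only a temperature interval is involved, the additive offset between the scales drops out.
A change of 1 K is a change of 1.8°F, so per K the value is 48 × 1.8 = 86.400.

86.400 ppm/K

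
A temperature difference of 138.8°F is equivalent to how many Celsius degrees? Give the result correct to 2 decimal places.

77.11°C

For a temperature interval the offset drops out; only the factor 5/9 applies.
138.8 × 5/9 = 77.11.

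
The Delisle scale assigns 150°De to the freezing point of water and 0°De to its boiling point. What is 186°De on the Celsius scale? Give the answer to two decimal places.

-24.00°C

Linear interpolation between the fixed points: C = (186 - 150) × 100 / (0 - 150) = -24.0000°C.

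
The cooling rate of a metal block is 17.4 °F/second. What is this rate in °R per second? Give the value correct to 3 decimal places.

The quantity depends on a temperature interval, so only the ratio of degree sizes applies; the offset between the scales is irrelevant.
A change of 1°F is a change of 1°R, so 17.4 × 1 = 17.400.

17.400 °R/second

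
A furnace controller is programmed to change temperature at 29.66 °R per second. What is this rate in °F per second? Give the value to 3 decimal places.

Since only a temperature interval is involved, the additive offset between the scales drops out.
A change of 1°R is a change of 1°F, so 29.66 × 1 = 29.660.

29.660 °F/second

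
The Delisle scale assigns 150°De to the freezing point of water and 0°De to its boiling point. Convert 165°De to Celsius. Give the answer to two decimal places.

Linear interpolation between the fixed points: C = (165 - 150) × 100 / (0 - 150) = -10.0000°C.

-10.00°C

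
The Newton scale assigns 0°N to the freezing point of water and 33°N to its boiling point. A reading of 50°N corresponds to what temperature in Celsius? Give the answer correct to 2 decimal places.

151.52°C

Linear interpolation between the fixed points: C = (50 - 0) × 100 / (33 - 0) = 151.5152°C.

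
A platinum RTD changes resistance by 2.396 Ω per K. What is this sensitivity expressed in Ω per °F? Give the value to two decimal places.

Since only a temperature interval is involved, the additive offset between the scales drops out.
A change of 1°F is a change of 5/9 K, so per °F the value is 2.396 × 5/9 = 1.33.

1.33 Ω per °F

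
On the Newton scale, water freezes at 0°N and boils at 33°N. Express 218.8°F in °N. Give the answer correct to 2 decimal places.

First in Celsius: (218.8 - 32) × 5/9 = 103.7778°C.
Linearly onto the Newton scale: 0 + (103.7778 / 100) × (33 - 0) = 34.25°N.

34.25°N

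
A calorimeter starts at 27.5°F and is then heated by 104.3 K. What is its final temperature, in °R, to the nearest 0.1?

674.9°R

Initial temperature in Celsius: (27.5 - 32) × 5/9 = -2.5000°C.
The 104.3 K change is an interval; Kelvin and Celsius degrees are the same size, so ΔC = +104.3°C.
Final Celsius temperature: -2.5000 + 104.3000 = 101.8000°C.
In Rankine: 101.8000 × 1.8 + 491.67 = 674.9°R.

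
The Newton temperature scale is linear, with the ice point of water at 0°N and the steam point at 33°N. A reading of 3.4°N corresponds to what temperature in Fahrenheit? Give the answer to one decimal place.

50.5°F

Linear interpolation between the fixed points: C = (3.4 - 0) × 100 / (33 - 0) = 10.3030°C.
Then 10.3030 × 1.8 + 32 = 50.5°F.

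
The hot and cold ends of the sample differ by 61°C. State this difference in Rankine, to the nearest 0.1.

109.8°R

Only the scale ratio 1.8 matters for a change in temperature.
61 × 1.8 = 109.8.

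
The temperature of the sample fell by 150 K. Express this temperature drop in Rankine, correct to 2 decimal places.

270.00°R

Only the scale ratio 1.8 matters for a change in temperature.
150 × 1.8 = 270.00.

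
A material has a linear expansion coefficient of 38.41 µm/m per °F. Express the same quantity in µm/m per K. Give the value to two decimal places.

Since only a temperature interval is involved, the additive offset between the scales drops out.
A change of 1 K is a change of 1.8°F, so per K the value is 38.41 × 1.8 = 69.14.

69.14 µm/m per K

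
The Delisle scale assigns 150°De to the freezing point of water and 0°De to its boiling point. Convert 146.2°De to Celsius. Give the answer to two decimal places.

2.53°C

Linear interpolation between the fixed points: C = (146.2 - 150) × 100 / (0 - 150) = 2.5333°C.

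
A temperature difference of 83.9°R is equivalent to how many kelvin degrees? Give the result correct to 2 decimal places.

Only the scale ratio 5/9 matters for a change in temperature.
83.9 × 5/9 = 46.61.

46.61 K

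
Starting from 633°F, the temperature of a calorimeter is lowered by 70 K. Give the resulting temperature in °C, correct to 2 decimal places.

Initial temperature in Celsius: (633 - 32) × 5/9 = 333.8889°C.
The 70 K change is an interval; Kelvin and Celsius degrees are the same size, so ΔC = -70°C.
Final Celsius temperature: 333.8889 - 70.0000 = 263.8889°C.

263.89°C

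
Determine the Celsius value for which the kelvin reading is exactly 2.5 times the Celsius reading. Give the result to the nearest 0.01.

182.10°C

Let C be the Celsius reading. The kelvin reading is K = 1·C + 273.15.
Require K = 2.5·C: 1·C + 273.15 = 2.5·C.
(-1.5)·C = -273.15  ⇒  C = 182.10.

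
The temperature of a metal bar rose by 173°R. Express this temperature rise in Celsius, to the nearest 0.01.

96.11°C

For a temperature interval the offset drops out; only the factor 5/9 applies.
173 × 5/9 = 96.11.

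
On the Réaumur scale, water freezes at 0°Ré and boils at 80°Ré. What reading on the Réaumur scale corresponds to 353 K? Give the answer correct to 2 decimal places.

First in Celsius: 353 - 273.15 = 79.8500°C.
Linearly onto the Réaumur scale: 0 + (79.8500 / 100) × (80 - 0) = 63.88°Ré.

63.88°Ré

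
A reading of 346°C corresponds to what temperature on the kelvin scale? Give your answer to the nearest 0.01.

619.15 K

In kelvin: 346.0000 + 273.15 = 619.15 K.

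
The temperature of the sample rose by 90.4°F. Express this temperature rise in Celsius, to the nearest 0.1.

50.2°C

An interval of 1°F corresponds to 5/9°C.
90.4 × 5/9 = 50.2.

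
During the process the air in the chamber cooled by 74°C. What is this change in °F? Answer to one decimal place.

133.2°F

Only the scale ratio 1.8 matters for a change in temperature.
74 × 1.8 = 133.2.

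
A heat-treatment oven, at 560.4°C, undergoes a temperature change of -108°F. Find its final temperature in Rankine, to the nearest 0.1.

1392.4°R

The 108°F change is an interval, so only the factor 5/9 applies: -108 × 5/9 = -60.0000°C.
Final Celsius temperature: 560.4000 - 60.0000 = 500.4000°C.
In Rankine: 500.4000 × 1.8 + 491.67 = 1392.4°R.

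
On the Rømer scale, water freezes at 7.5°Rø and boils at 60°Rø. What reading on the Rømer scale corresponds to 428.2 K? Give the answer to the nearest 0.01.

First in Celsius: 428.2 - 273.15 = 155.0500°C.
Linearly onto the Rømer scale: 7.5 + (155.0500 / 100) × (60 - 7.5) = 88.90°Rø.

88.90°Rø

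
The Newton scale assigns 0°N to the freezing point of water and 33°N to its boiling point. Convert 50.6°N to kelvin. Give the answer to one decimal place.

Linear interpolation between the fixed points: C = (50.6 - 0) × 100 / (33 - 0) = 153.3333°C.
Then 153.3333 + 273.15 = 426.5 K.

426.5 K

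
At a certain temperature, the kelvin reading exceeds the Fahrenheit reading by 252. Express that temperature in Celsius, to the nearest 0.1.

Let x be the Fahrenheit reading; then the kelvin reading is 5/9·x + 255.372.
(5/9·x + 255.372) - x = 252  ⇒  (-4/9)·x = -3.37222  ⇒  x = 7.5875°F.
In Celsius: (7.5875 - 32) × 5/9 = -13.6°C.

-13.6°C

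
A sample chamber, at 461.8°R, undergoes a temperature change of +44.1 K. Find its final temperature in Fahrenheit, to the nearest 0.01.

81.51°F

Initial temperature in Celsius: (461.8 - 491.67) × 5/9 = -16.5944°C.
The 44.1 K change is an interval; Kelvin and Celsius degrees are the same size, so ΔC = +44.1°C.
Final Celsius temperature: -16.5944 + 44.1000 = 27.5056°C.
In Fahrenheit: 27.5056 × 1.8 + 32 = 81.51°F.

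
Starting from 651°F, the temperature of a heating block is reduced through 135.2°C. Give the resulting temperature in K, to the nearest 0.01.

Initial temperature in Celsius: (651 - 32) × 5/9 = 343.8889°C.
Final Celsius temperature: 343.8889 - 135.2000 = 208.6889°C.
In kelvin: 208.6889 + 273.15 = 481.84 K.

481.84 K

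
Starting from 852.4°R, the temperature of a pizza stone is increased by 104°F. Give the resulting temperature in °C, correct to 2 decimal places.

Initial temperature in Celsius: (852.4 - 491.67) × 5/9 = 200.4056°C.
The 104°F change is an interval, so only the factor 5/9 applies: +104 × 5/9 = +57.7778°C.
Final Celsius temperature: 200.4056 + 57.7778 = 258.1833°C.

258.18°C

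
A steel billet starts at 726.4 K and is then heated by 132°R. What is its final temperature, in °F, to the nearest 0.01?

979.85°F

Initial temperature in Celsius: 726.4 - 273.15 = 453.2500°C.
The 132°R change is an interval, so only the factor 5/9 applies: +132 × 5/9 = +73.3333°C.
Final Celsius temperature: 453.2500 + 73.3333 = 526.5833°C.
In Fahrenheit: 526.5833 × 1.8 + 32 = 979.85°F.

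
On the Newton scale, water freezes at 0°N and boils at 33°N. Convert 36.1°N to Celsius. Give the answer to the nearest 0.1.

Linear interpolation between the fixed points: C = (36.1 - 0) × 100 / (33 - 0) = 109.3939°C.

109.4°C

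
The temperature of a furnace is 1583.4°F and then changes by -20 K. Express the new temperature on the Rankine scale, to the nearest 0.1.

2007.1°R

Initial temperature in Celsius: (1583.4 - 32) × 5/9 = 861.8889°C.
The 20 K change is an interval; Kelvin and Celsius degrees are the same size, so ΔC = -20°C.
Final Celsius temperature: 861.8889 - 20.0000 = 841.8889°C.
In Rankine: 841.8889 × 1.8 + 491.67 = 2007.1°R.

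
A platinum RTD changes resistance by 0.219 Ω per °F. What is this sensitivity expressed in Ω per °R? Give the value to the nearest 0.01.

The quantity depends on a temperature interval, so only the ratio of degree sizes applies; the offset between the scales is irrelevant.
A change of 1°R is a change of 1°F, so per °R the value is 0.219 × 1 = 0.22.

0.22 Ω per °R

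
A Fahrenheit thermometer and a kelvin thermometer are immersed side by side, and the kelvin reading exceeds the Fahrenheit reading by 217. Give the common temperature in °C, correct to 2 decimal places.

Let x be the Fahrenheit reading; then the kelvin reading is 5/9·x + 255.372.
(5/9·x + 255.372) - x = 217  ⇒  (-4/9)·x = -38.3722  ⇒  x = 86.3375°F.
In Celsius: (86.3375 - 32) × 5/9 = 30.19°C.

30.19°C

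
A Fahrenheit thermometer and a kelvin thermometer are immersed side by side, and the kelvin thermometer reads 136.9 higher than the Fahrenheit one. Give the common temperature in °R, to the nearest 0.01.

726.23°R

Let x be the Fahrenheit reading; then the kelvin reading is 5/9·x + 255.372.
(5/9·x + 255.372) - x = 136.9  ⇒  (-4/9)·x = -118.472  ⇒  x = 266.5625°F.
In Celsius: (266.5625 - 32) × 5/9 = 130.3125°C.
In Rankine: 130.3125 × 1.8 + 491.67 = 726.23°R.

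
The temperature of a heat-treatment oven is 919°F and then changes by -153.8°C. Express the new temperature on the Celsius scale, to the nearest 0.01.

Initial temperature in Celsius: (919 - 32) × 5/9 = 492.7778°C.
Final Celsius temperature: 492.7778 - 153.8000 = 338.9778°C.

338.98°C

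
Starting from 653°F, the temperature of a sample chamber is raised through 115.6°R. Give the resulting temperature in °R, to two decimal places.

1228.27°R

Initial temperature in Celsius: (653 - 32) × 5/9 = 345.0000°C.
The 115.6°R change is an interval, so only the factor 5/9 applies: +115.6 × 5/9 = +64.2222°C.
Final Celsius temperature: 345.0000 + 64.2222 = 409.2222°C.
In Rankine: 409.2222 × 1.8 + 491.67 = 1228.27°R.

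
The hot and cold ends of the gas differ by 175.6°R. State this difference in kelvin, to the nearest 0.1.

For a temperature interval the offset drops out; only the factor 5/9 applies.
175.6 × 5/9 = 97.6.

97.6 K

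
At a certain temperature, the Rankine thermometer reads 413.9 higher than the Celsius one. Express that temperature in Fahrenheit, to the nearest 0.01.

-142.98°F

Let x be the Celsius reading; then the Rankine reading is 1.8·x + 491.67.
(1.8·x + 491.67) - x = 413.9  ⇒  (0.8)·x = -77.77  ⇒  x = -97.2125°C.
In Fahrenheit: -97.2125 × 1.8 + 32 = -142.98°F.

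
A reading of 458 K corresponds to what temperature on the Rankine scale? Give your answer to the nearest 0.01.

In Celsius: 458 - 273.15 = 184.8500°C.
In Rankine: 184.8500 × 1.8 + 491.67 = 824.40°R.

824.40°R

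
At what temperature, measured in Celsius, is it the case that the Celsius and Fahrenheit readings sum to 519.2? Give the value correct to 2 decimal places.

174.00°C

Let C be the Celsius reading. The Fahrenheit reading is F = 1.8·C + 32.
Require C + F = 519.2: (2.8)·C + 32 = 519.2.
C = (519.2 - 32) / (2.8) = 174.00.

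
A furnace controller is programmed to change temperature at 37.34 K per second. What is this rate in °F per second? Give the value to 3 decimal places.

The quantity depends on a temperature interval, so only the ratio of degree sizes applies; the offset between the scales is irrelevant.
A change of 1 K is a change of 1.8°F, so 37.34 × 1.8 = 67.212.

67.212 °F/second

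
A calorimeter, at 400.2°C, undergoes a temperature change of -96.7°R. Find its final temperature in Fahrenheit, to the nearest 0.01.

The 96.7°R change is an interval, so only the factor 5/9 applies: -96.7 × 5/9 = -53.7222°C.
Final Celsius temperature: 400.2000 - 53.7222 = 346.4778°C.
In Fahrenheit: 346.4778 × 1.8 + 32 = 655.66°F.

655.66°F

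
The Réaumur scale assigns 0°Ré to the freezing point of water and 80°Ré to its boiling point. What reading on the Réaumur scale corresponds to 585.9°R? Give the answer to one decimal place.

First in Celsius: (585.9 - 491.67) × 5/9 = 52.3500°C.
Linearly onto the Réaumur scale: 0 + (52.3500 / 100) × (80 - 0) = 41.9°Ré.

41.9°Ré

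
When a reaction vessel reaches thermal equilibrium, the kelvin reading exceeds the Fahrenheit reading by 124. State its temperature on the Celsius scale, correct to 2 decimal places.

Let x be the Fahrenheit reading; then the kelvin reading is 5/9·x + 255.372.
(5/9·x + 255.372) - x = 124  ⇒  (-4/9)·x = -131.372  ⇒  x = 295.5875°F.
In Celsius: (295.5875 - 32) × 5/9 = 146.44°C.

146.44°C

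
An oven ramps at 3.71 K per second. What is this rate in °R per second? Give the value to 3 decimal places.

6.678 °R/second

The quantity depends on a temperature interval, so only the ratio of degree sizes applies; the offset between the scales is irrelevant.
A change of 1 K is a change of 1.8°R, so 3.71 × 1.8 = 6.678.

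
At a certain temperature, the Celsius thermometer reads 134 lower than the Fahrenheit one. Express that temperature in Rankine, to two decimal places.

721.17°R

Let x be the Fahrenheit reading; then the Celsius reading is 5/9·x - 17.7778.
(5/9·x - 17.7778) - x = -134  ⇒  (-4/9)·x = -116.222  ⇒  x = 261.5000°F.
In Celsius: (261.5 - 32) × 5/9 = 127.5000°C.
In Rankine: 127.5000 × 1.8 + 491.67 = 721.17°R.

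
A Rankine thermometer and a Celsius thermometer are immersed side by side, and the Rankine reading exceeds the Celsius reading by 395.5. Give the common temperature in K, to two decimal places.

152.94 K

Let x be the Rankine reading; then the Celsius reading is 5/9·x - 273.15.
(5/9·x - 273.15) - x = -395.5  ⇒  (-4/9)·x = -122.35  ⇒  x = 275.2875°R.
In Celsius: (275.2875 - 491.67) × 5/9 = -120.2125°C.
In kelvin: -120.2125 + 273.15 = 152.94 K.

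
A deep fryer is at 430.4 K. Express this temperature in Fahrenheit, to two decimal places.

315.05°F

In Celsius: 430.4 - 273.15 = 157.2500°C.
In Fahrenheit: 157.2500 × 1.8 + 32 = 315.05°F.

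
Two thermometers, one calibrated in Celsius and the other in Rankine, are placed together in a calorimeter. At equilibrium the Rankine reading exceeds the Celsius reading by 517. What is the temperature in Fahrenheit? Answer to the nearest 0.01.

88.99°F

Let x be the Celsius reading; then the Rankine reading is 1.8·x + 491.67.
(1.8·x + 491.67) - x = 517  ⇒  (0.8)·x = 25.33  ⇒  x = 31.6625°C.
In Fahrenheit: 31.6625 × 1.8 + 32 = 88.99°F.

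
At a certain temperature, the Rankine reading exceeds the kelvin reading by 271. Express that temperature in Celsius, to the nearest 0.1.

65.6°C

Let x be the kelvin reading; then the Rankine reading is 1.8·x.
(1.8·x) - x = 271  ⇒  (0.8)·x = 271  ⇒  x = 338.7500 K.
In Celsius: 338.75 - 273.15 = 65.6°C.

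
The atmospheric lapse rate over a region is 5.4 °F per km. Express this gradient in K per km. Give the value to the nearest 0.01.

The quantity depends on a temperature interval, so only the ratio of degree sizes applies; the offset between the scales is irrelevant.
A change of 1°F is a change of 5/9 K, so 5.4 × 5/9 = 3.00.

3.00 K/km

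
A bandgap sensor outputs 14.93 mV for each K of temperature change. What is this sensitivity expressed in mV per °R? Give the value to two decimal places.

Since only a temperature interval is involved, the additive offset between the scales drops out.
A change of 1°R is a change of 5/9 K, so per °R the value is 14.93 × 5/9 = 8.29.

8.29 mV per °R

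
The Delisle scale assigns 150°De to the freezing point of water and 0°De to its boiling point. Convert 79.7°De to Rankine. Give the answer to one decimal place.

Linear interpolation between the fixed points: C = (79.7 - 150) × 100 / (0 - 150) = 46.8667°C.
Then 46.8667 × 1.8 + 491.67 = 576.0°R.

576.0°R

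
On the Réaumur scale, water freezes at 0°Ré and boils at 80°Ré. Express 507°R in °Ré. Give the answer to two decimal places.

6.81°Ré

First in Celsius: (507 - 491.67) × 5/9 = 8.5167°C.
Linearly onto the Réaumur scale: 0 + (8.5167 / 100) × (80 - 0) = 6.81°Ré.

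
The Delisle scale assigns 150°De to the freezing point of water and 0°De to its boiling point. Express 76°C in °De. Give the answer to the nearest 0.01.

36.00°De

Linearly onto the Delisle scale: 150 + (76.0000 / 100) × (0 - 150) = 36.00°De.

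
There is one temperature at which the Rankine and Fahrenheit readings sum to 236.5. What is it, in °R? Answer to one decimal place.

Let R be the Rankine reading. The Fahrenheit reading is F = 1·R - 459.67.
Require R + F = 236.5: (2)·R - 459.67 = 236.5.
R = (236.5 + 459.67) / (2) = 348.1.

348.1°R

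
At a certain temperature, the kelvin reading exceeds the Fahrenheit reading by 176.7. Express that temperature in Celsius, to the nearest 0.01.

Let x be the kelvin reading; then the Fahrenheit reading is 1.8·x - 459.67.
(1.8·x - 459.67) - x = -176.7  ⇒  (0.8)·x = 282.97  ⇒  x = 353.7125 K.
In Celsius: 353.7125 - 273.15 = 80.56°C.

80.56°C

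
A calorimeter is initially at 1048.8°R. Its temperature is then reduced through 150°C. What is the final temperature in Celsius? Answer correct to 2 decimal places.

Initial temperature in Celsius: (1048.8 - 491.67) × 5/9 = 309.5167°C.
Final Celsius temperature: 309.5167 - 150.0000 = 159.5167°C.

159.52°C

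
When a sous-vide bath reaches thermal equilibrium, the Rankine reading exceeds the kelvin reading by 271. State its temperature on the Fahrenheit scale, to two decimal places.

150.08°F

Let x be the kelvin reading; then the Rankine reading is 1.8·x.
(1.8·x) - x = 271  ⇒  (0.8)·x = 271  ⇒  x = 338.7500 K.
In Celsius: 338.75 - 273.15 = 65.6000°C.
In Fahrenheit: 65.6000 × 1.8 + 32 = 150.08°F.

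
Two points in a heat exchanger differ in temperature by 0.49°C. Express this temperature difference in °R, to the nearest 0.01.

0.88°R

For a temperature interval the offset drops out; only the factor 1.8 applies.
0.49 × 1.8 = 0.88.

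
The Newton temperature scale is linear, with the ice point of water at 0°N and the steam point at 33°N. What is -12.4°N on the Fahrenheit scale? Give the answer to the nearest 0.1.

-35.6°F

Linear interpolation between the fixed points: C = (-12.4 - 0) × 100 / (33 - 0) = -37.5758°C.
Then -37.5758 × 1.8 + 32 = -35.6°F.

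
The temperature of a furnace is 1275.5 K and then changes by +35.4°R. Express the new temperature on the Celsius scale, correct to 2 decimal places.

Initial temperature in Celsius: 1275.5 - 273.15 = 1002.3500°C.
The 35.4°R change is an interval, so only the factor 5/9 applies: +35.4 × 5/9 = +19.6667°C.
Final Celsius temperature: 1002.3500 + 19.6667 = 1022.0167°C.

1022.02°C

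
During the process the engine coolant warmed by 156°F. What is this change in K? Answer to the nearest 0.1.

Only the scale ratio 5/9 matters for a change in temperature.
156 × 5/9 = 86.7.

86.7 K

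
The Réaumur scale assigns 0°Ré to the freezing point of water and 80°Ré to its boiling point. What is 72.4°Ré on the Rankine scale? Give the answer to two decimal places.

Linear interpolation between the fixed points: C = (72.4 - 0) × 100 / (80 - 0) = 90.5000°C.
Then 90.5000 × 1.8 + 491.67 = 654.57°R.

654.57°R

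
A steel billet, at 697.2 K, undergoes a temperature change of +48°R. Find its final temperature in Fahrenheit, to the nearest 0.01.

843.29°F

Initial temperature in Celsius: 697.2 - 273.15 = 424.0500°C.
The 48°R change is an interval, so only the factor 5/9 applies: +48 × 5/9 = +26.6667°C.
Final Celsius temperature: 424.0500 + 26.6667 = 450.7167°C.
In Fahrenheit: 450.7167 × 1.8 + 32 = 843.29°F.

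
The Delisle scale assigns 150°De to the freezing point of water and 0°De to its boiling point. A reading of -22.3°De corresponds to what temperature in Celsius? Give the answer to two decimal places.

114.87°C

Linear interpolation between the fixed points: C = (-22.3 - 150) × 100 / (0 - 150) = 114.8667°C.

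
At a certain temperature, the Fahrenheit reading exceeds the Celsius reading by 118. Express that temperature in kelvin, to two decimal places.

Let x be the Fahrenheit reading; then the Celsius reading is 5/9·x - 17.7778.
(5/9·x - 17.7778) - x = -118  ⇒  (-4/9)·x = -100.222  ⇒  x = 225.5000°F.
In Celsius: (225.5 - 32) × 5/9 = 107.5000°C.
In kelvin: 107.5000 + 273.15 = 380.65 K.

380.65 K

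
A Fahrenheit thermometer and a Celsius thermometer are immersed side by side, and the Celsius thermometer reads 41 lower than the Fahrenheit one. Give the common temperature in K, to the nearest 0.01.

284.40 K

Let x be the Fahrenheit reading; then the Celsius reading is 5/9·x - 17.7778.
(5/9·x - 17.7778) - x = -41  ⇒  (-4/9)·x = -23.2222  ⇒  x = 52.2500°F.
In Celsius: (52.25 - 32) × 5/9 = 11.2500°C.
In kelvin: 11.2500 + 273.15 = 284.40 K.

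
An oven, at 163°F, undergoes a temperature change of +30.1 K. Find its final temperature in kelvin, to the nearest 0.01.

Initial temperature in Celsius: (163 - 32) × 5/9 = 72.7778°C.
The 30.1 K change is an interval; Kelvin and Celsius degrees are the same size, so ΔC = +30.1°C.
Final Celsius temperature: 72.7778 + 30.1000 = 102.8778°C.
In kelvin: 102.8778 + 273.15 = 376.03 K.

376.03 K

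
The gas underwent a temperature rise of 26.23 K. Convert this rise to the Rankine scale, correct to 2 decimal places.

Only the scale ratio 1.8 matters for a change in temperature.
26.23 × 1.8 = 47.21.

47.21°R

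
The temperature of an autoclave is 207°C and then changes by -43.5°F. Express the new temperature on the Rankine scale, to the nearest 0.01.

820.77°R

The 43.5°F change is an interval, so only the factor 5/9 applies: -43.5 × 5/9 = -24.1667°C.
Final Celsius temperature: 207.0000 - 24.1667 = 182.8333°C.
In Rankine: 182.8333 × 1.8 + 491.67 = 820.77°R.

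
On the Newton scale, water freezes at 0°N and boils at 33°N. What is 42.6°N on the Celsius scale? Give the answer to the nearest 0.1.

Linear interpolation between the fixed points: C = (42.6 - 0) × 100 / (33 - 0) = 129.0909°C.

129.1°C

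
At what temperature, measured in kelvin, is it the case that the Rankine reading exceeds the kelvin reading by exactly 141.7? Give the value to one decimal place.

Let K be the kelvin reading. The Rankine reading is R = 1.8·K.
Require R - K = 141.7: (0.8)·K = 141.7.
K = (141.7) / (0.8) = 177.1.

177.1 K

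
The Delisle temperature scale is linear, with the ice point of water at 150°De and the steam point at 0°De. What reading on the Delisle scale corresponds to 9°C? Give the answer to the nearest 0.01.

Linearly onto the Delisle scale: 150 + (9.0000 / 100) × (0 - 150) = 136.50°De.

136.50°De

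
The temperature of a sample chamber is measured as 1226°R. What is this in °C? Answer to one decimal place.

In Celsius: (1226 - 491.67) × 5/9 = 407.9611°C.

408.0°C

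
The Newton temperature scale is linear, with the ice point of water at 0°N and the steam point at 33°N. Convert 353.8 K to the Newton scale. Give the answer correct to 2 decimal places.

First in Celsius: 353.8 - 273.15 = 80.6500°C.
Linearly onto the Newton scale: 0 + (80.6500 / 100) × (33 - 0) = 26.61°N.

26.61°N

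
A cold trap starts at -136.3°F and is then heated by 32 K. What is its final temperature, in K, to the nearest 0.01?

Initial temperature in Celsius: (-136.3 - 32) × 5/9 = -93.5000°C.
The 32 K change is an interval; Kelvin and Celsius degrees are the same size, so ΔC = +32°C.
Final Celsius temperature: -93.5000 + 32.0000 = -61.5000°C.
In kelvin: -61.5000 + 273.15 = 211.65 K.

211.65 K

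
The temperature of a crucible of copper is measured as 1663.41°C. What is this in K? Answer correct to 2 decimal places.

1936.56 K

In kelvin: 1663.4100 + 273.15 = 1936.56 K.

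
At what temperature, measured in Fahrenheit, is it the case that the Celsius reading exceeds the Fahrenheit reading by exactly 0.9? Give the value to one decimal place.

-42.0°F

Let F be the Fahrenheit reading. The Celsius reading is C = 5/9·F - 17.7778.
Require C - F = 0.9: (-4/9)·F - 17.7778 = 0.9.
F = (0.9 + 17.7778) / (-4/9) = -42.0.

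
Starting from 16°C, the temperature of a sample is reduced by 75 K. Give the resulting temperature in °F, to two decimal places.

The 75 K change is an interval; Kelvin and Celsius degrees are the same size, so ΔC = -75°C.
Final Celsius temperature: 16.0000 - 75.0000 = -59.0000°C.
In Fahrenheit: -59.0000 × 1.8 + 32 = -74.20°F.

-74.20°F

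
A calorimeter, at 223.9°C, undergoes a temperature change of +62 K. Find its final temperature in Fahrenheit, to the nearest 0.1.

The 62 K change is an interval; Kelvin and Celsius degrees are the same size, so ΔC = +62°C.
Final Celsius temperature: 223.9000 + 62.0000 = 285.9000°C.
In Fahrenheit: 285.9000 × 1.8 + 32 = 546.6°F.

546.6°F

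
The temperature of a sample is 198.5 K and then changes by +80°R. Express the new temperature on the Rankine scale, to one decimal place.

437.3°R

Initial temperature in Celsius: 198.5 - 273.15 = -74.6500°C.
The 80°R change is an interval, so only the factor 5/9 applies: +80 × 5/9 = +44.4444°C.
Final Celsius temperature: -74.6500 + 44.4444 = -30.2056°C.
In Rankine: -30.2056 × 1.8 + 491.67 = 437.3°R.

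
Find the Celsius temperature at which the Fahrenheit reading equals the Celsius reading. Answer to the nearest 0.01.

-40.00°C

Let C be the Celsius reading. The Fahrenheit reading is F = 1.8·C + 32.
Set F = C: 1.8·C + 32 = C.
(0.8)·C = -32  ⇒  C = -40.00.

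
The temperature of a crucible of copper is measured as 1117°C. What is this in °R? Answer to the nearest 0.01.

2502.27°R

In Rankine: 1117.0000 × 1.8 + 491.67 = 2502.27°R.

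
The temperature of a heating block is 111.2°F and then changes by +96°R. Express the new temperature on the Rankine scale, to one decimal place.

666.9°R

Initial temperature in Celsius: (111.2 - 32) × 5/9 = 44.0000°C.
The 96°R change is an interval, so only the factor 5/9 applies: +96 × 5/9 = +53.3333°C.
Final Celsius temperature: 44.0000 + 53.3333 = 97.3333°C.
In Rankine: 97.3333 × 1.8 + 491.67 = 666.9°R.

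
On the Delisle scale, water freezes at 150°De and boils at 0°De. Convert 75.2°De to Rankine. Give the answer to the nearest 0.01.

581.43°R

Linear interpolation between the fixed points: C = (75.2 - 150) × 100 / (0 - 150) = 49.8667°C.
Then 49.8667 × 1.8 + 491.67 = 581.43°R.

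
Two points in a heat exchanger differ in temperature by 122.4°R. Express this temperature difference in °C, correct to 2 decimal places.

68.00°C

For a temperature interval the offset drops out; only the factor 5/9 applies.
122.4 × 5/9 = 68.00.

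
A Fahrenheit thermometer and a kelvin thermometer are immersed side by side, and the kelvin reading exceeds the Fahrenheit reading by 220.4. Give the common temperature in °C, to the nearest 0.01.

Let x be the Fahrenheit reading; then the kelvin reading is 5/9·x + 255.372.
(5/9·x + 255.372) - x = 220.4  ⇒  (-4/9)·x = -34.9722  ⇒  x = 78.6875°F.
In Celsius: (78.6875 - 32) × 5/9 = 25.94°C.

25.94°C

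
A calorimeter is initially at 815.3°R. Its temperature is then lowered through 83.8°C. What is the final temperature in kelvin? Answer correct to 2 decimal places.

Initial temperature in Celsius: (815.3 - 491.67) × 5/9 = 179.7944°C.
Final Celsius temperature: 179.7944 - 83.8000 = 95.9944°C.
In kelvin: 95.9944 + 273.15 = 369.14 K.

369.14 K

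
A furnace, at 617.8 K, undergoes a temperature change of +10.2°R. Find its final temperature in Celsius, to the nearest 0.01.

Initial temperature in Celsius: 617.8 - 273.15 = 344.6500°C.
The 10.2°R change is an interval, so only the factor 5/9 applies: +10.2 × 5/9 = +5.6667°C.
Final Celsius temperature: 344.6500 + 5.6667 = 350.3167°C.

350.32°C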